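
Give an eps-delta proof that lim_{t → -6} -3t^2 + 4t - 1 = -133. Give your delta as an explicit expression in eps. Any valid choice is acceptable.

delta = min(1, eps/43)

Fix eps > 0. We want delta > 0 such that 0 < |t + 6| < delta implies |(-3t^2 + 4t - 1) + 133| < eps.
(-3t^2 + 4t - 1) + 133 = -3t^2 + 4t + 132 = (t + 6)(-3t + 22).
So |(-3t^2 + 4t - 1) + 133| = |t + 6|·|-3t + 22|.
Require delta ≤ 1. Then |t + 6| < 1 gives |t| < 7, and by the triangle inequality |-3t + 22| ≤ 3·7 + 22 = 43.
Hence |(-3t^2 + 4t - 1) + 133| ≤ 43|t + 6| < eps provided |t + 6| < eps/43.
Take delta = min(1, eps/43). Then 0 < |t + 6| < delta gives both |t + 6| < 1 and |t + 6| < eps/43, so |(-3t^2 + 4t - 1) + 133| < eps.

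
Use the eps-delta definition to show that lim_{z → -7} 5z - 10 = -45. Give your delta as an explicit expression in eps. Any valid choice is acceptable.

delta = eps/5

Let eps > 0. We need delta > 0 so that 0 < |z + 7| < delta implies |(5z - 10) + 45| < eps.
|(5z - 10) + 45| = |5z + 35| = 5|z + 7|.
So 5|z + 7| < eps exactly when |z + 7| < eps/5.
Choosing delta = eps/5 gives |(5z - 10) + 45| = 5|z + 7| < eps whenever |z + 7| < delta.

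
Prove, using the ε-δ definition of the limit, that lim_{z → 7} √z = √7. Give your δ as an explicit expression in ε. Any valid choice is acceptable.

Suppose ε > 0. We want δ > 0 such that 0 < |z − 7| < δ implies |√z − √7| < ε.
Multiplying by the conjugate, |√z − √7| = |z − 7|/(√z + √7).
Restrict δ ≤ 7 so that |z − 7| < 7 forces z > 0, and then √z + √7 > √7.
Hence |√z − √7| < |z − 7|/√7, which is < ε once |z − 7| < √7·ε.
Take δ = min(7, √7·ε). If 0 < |z − 7| < δ then z > 0 and |√z − √7| < |z − 7|/√7 < ε.

δ = min(7, √7·ε)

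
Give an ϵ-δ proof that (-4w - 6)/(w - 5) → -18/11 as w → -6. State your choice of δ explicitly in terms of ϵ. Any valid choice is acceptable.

δ = min(11/2, (121/52)ϵ)

Suppose ϵ > 0. We want δ > 0 with 0 < |w + 6| < δ ⇒ |(-4w - 6)/(w - 5) + 18/11| < ϵ.
Combining over a common denominator, (-4w - 6)/(w - 5) + 18/11 = [(-4w - 6)·(-11) − 18·(w - 5)] / [(-11)·(w - 5)] = 26(w + 6) / ((-11)(w - 5)).
So |(-4w - 6)/(w - 5) + 18/11| = 26|w + 6| / (11·|w − 5|).
Require δ ≤ 11/2, so |w − 5| ≥ |-11| − |w + 6| > 11 − 11/2 = 11/2.
Hence |(-4w - 6)/(w - 5) + 18/11| < 26|w + 6|/(11·(11/2)) = (52/121)|w + 6|, which is < ϵ once |w + 6| < (121/52)ϵ.
Take δ = min(11/2, (121/52)ϵ). Then 0 < |w + 6| < δ forces both bounds, so |(-4w - 6)/(w - 5) + 18/11| < ϵ.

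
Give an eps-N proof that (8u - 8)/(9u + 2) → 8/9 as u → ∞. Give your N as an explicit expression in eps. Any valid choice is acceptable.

N = (88/81)/eps

Fix eps > 0. We seek N > 0 such that u > N implies |(8u - 8)/(9u + 2) − (8/9)| < eps.
(8u - 8)/(9u + 2) − (8/9) = (9(8u - 8) − 8(9u + 2)) / (9(9u + 2)) = -88/(9(9u + 2)).
For u > 0 we have 9u + 2 > 9u, so |(8u - 8)/(9u + 2) − (8/9)| = 88/(9(9u + 2)) < 88/(9·9u) = (88/81)/u.
Thus |(8u - 8)/(9u + 2) − (8/9)| < eps whenever u > (88/81)/eps.
Take N = (88/81)/eps. If u > N then |(8u - 8)/(9u + 2) − (8/9)| < (88/81)/u < eps.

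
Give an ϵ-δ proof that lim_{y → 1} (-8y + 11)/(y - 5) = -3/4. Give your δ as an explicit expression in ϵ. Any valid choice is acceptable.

Let ϵ > 0. We want δ > 0 with 0 < |y − 1| < δ ⇒ |(-8y + 11)/(y - 5) + 3/4| < ϵ.
Combining over a common denominator, (-8y + 11)/(y - 5) + 3/4 = [(-8y + 11)·(-4) − 3·(y - 5)] / [(-4)·(y - 5)] = 29(y − 1) / ((-4)(y - 5)).
So |(-8y + 11)/(y - 5) + 3/4| = 29|y − 1| / (4·|y − 5|).
Restrict δ ≤ 2. Then |y − 1| < 2 gives |y − 5| = |(y − 1) + (-4)| ≥ 4 − 2 = 2.
Hence |(-8y + 11)/(y - 5) + 3/4| < 29|y − 1|/(4·2) = (29/8)|y − 1|, which is < ϵ once |y − 1| < (8/29)ϵ.
Take δ = min(2, (8/29)ϵ). Then 0 < |y − 1| < δ forces both bounds, so |(-8y + 11)/(y - 5) + 3/4| < ϵ.

δ = min(2, (8/29)ϵ)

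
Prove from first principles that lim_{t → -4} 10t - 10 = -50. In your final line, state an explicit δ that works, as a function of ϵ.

δ = ϵ/10

Suppose ϵ > 0. We need δ > 0 so that 0 < |t + 4| < δ implies |(10t - 10) + 50| < ϵ.
Since (10t - 10) + 50 = 10(t + 4), we have |(10t - 10) + 50| = 10|t + 4|.
Thus it suffices that |t + 4| < ϵ/10.
Choosing δ = ϵ/10 gives |(10t - 10) + 50| = 10|t + 4| < ϵ whenever |t + 4| < δ.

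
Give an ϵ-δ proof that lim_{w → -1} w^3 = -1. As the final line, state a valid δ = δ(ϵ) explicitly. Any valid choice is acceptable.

Let ϵ > 0. We seek δ > 0 with 0 < |w + 1| < δ ⇒ |w^3 + 1| < ϵ.
Factor: w^3 + 1 = (w + 1)(w^2 - w + 1), so |w^3 + 1| = |w + 1|·|w^2 - w + 1|.
Restrict δ ≤ 2. Then |w + 1| < 2 gives |w| < 3, so by the triangle inequality |w^2 - w + 1| ≤ 3^2 + 3 + 1 = 13.
Hence |w^3 + 1| ≤ 13|w + 1|, which is < ϵ once |w + 1| < ϵ/13.
Take δ = min(2, ϵ/13). If 0 < |w + 1| < δ then both bounds hold and |w^3 + 1| ≤ 13|w + 1| < 13·(ϵ/13) = ϵ.

δ = min(2, ϵ/13)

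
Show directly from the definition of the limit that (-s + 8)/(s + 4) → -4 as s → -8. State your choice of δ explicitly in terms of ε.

δ = min(2, (2/3)ε)

Let ε > 0 be given. We want δ > 0 with 0 < |s + 8| < δ ⇒ |(-s + 8)/(s + 4) + 4| < ε.
Combining over a common denominator, (-s + 8)/(s + 4) + 4 = [(-s + 8)·(-4) − 16·(s + 4)] / [(-4)·(s + 4)] = -12(s + 8) / ((-4)(s + 4)).
So |(-s + 8)/(s + 4) + 4| = 12|s + 8| / (4·|s + 4|).
Restrict δ ≤ 2. Then |s + 8| < 2 gives |s + 4| = |(s + 8) + (-4)| ≥ 4 − 2 = 2.
Hence |(-s + 8)/(s + 4) + 4| < 12|s + 8|/(4·2) = (3/2)|s + 8|, which is < ε once |s + 8| < (2/3)ε.
Take δ = min(2, (2/3)ε). Then 0 < |s + 8| < δ forces both bounds, so |(-s + 8)/(s + 4) + 4| < ε.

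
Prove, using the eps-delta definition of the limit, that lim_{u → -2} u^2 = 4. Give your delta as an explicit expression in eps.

Let eps > 0. We seek delta > 0 with 0 < |u + 2| < delta ⇒ |u^2 − 4| < eps.
Factor: u^2 − 4 = (u + 2)(u - 2), so |u^2 − 4| = |u + 2|·|u - 2|.
Impose delta ≤ 2 so that |u| < 4; then |u - 2| ≤ 6.
Hence |u^2 − 4| ≤ 6|u + 2|, which is < eps once |u + 2| < eps/6.
Take delta = min(2, eps/6). If 0 < |u + 2| < delta then both bounds hold and |u^2 − 4| ≤ 6|u + 2| < 6·(eps/6) = eps.

delta = min(2, eps/6)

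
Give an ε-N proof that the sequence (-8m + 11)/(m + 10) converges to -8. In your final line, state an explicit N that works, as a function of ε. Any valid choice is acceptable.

N = 91/ε

Fix ε > 0. For m ≥ 1, |(-8m + 11)/(m + 10) + 8| = |91|/((m + 10)) = 91/((m + 10)).
Since m + 10 ≥ m for m ≥ 1, this is ≤ 91/(m) = 91/m.
So |(-8m + 11)/(m + 10) + 8| < ε whenever m > 91/ε.
Take N = 91/ε. If m > N then |(-8m + 11)/(m + 10) + 8| ≤ 91/m < ε.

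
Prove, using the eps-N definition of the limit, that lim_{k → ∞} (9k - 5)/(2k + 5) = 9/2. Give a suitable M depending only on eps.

Suppose eps > 0. For k ≥ 1, |(9k - 5)/(2k + 5) − (9/2)| = |-55|/(2(2k + 5)) = 55/(2(2k + 5)).
Since 2k + 5 ≥ 2k for k ≥ 1, this is ≤ 55/(2·2k) = (55/4)/k.
So |(9k - 5)/(2k + 5) − (9/2)| < eps whenever k > (55/4)/eps.
Take M = (55/4)/eps. If k > M then |(9k - 5)/(2k + 5) − (9/2)| ≤ (55/4)/k < eps.

M = (55/4)/eps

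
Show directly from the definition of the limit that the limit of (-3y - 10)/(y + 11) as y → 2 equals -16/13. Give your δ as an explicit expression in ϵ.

Fix ϵ > 0. We want δ > 0 with 0 < |y − 2| < δ ⇒ |(-3y - 10)/(y + 11) + 16/13| < ϵ.
Combining over a common denominator, (-3y - 10)/(y + 11) + 16/13 = [(-3y - 10)·13 − (-16)·(y + 11)] / [13·(y + 11)] = -23(y − 2) / (13(y + 11)).
So |(-3y - 10)/(y + 11) + 16/13| = 23|y − 2| / (13·|y + 11|).
Require δ ≤ 13/2, so |y + 11| ≥ |13| − |y − 2| > 13 − 13/2 = 13/2.
Hence |(-3y - 10)/(y + 11) + 16/13| < 23|y − 2|/(13·(13/2)) = (46/169)|y − 2|, which is < ϵ once |y − 2| < (169/46)ϵ.
Take δ = min(13/2, (169/46)ϵ). Then 0 < |y − 2| < δ forces both bounds, so |(-3y - 10)/(y + 11) + 16/13| < ϵ.

δ = min(13/2, (169/46)ϵ)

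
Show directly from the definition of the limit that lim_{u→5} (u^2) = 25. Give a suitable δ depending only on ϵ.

Let ϵ > 0. We seek δ > 0 with 0 < |u − 5| < δ ⇒ |u^2 − 25| < ϵ.
Factor: u^2 − 25 = (u − 5)(u + 5), so |u^2 − 25| = |u − 5|·|u + 5|.
Impose δ ≤ 1 so that |u| < 6; then |u + 5| ≤ 11.
Hence |u^2 − 25| ≤ 11|u − 5|, which is < ϵ once |u − 5| < ϵ/11.
Take δ = min(1, ϵ/11). If 0 < |u − 5| < δ then both bounds hold and |u^2 − 25| ≤ 11|u − 5| < 11·(ϵ/11) = ϵ.

δ = min(1, ϵ/11)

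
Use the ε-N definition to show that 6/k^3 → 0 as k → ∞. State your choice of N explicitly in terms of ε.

N = (6/ε)^{1/3}

Let ε > 0 be given. For k ≥ 1, |6/k^3 − 0| = 6/k^3.
6/k^3 < ε ⇔ k^3 > 6/ε ⇔ k > (6/ε)^{1/3}.
Take N = (6/ε)^{1/3}. Then k > N implies 6/k^3 < ε.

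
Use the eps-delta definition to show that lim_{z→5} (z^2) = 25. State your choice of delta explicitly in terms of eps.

delta = min(2, eps/12)

Let eps > 0. We seek delta > 0 with 0 < |z − 5| < delta ⇒ |z^2 − 25| < eps.
Factor: z^2 − 25 = (z − 5)(z + 5), so |z^2 − 25| = |z − 5|·|z + 5|.
Restrict delta ≤ 2. Then |z − 5| < 2 gives |z| < 7, so by the triangle inequality |z + 5| ≤ 7 + 5 = 12.
Hence |z^2 − 25| ≤ 12|z − 5|, which is < eps once |z − 5| < eps/12.
Take delta = min(2, eps/12). If 0 < |z − 5| < delta then both bounds hold and |z^2 − 25| ≤ 12|z − 5| < 12·(eps/12) = eps.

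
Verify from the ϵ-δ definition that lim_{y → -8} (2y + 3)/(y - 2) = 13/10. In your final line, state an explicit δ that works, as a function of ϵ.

Fix ϵ > 0. We want δ > 0 with 0 < |y + 8| < δ ⇒ |(2y + 3)/(y - 2) − (13/10)| < ϵ.
Combining over a common denominator, (2y + 3)/(y - 2) − (13/10) = [(2y + 3)·(-10) − (-13)·(y - 2)] / [(-10)·(y - 2)] = -7(y + 8) / ((-10)(y - 2)).
So |(2y + 3)/(y - 2) − (13/10)| = 7|y + 8| / (10·|y − 2|).
Restrict δ ≤ 5. Then |y + 8| < 5 gives |y − 2| = |(y + 8) + (-10)| ≥ 10 − 5 = 5.
Hence |(2y + 3)/(y - 2) − (13/10)| < 7|y + 8|/(10·5) = (7/50)|y + 8|, which is < ϵ once |y + 8| < (50/7)ϵ.
Take δ = min(5, (50/7)ϵ). Then 0 < |y + 8| < δ forces both bounds, so |(2y + 3)/(y - 2) − (13/10)| < ϵ.

δ = min(5, (50/7)ϵ)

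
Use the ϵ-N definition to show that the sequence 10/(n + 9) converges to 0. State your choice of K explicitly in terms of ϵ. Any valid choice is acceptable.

Let ϵ > 0. For n ≥ 1, |10/(n + 9) − 0| = 10/(n + 9) ≤ 10/n.
We need 10/n < ϵ, i.e. n > 10/ϵ.
Take K = 10/ϵ. If n > K then |10/(n + 9)| ≤ 10/n < ϵ.

K = 10/ϵ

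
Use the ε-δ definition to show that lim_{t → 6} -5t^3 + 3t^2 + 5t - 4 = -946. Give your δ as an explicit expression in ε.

δ = min(1, ε/591)

Let ε > 0 be given. We want δ > 0 such that 0 < |t − 6| < δ implies |(-5t^3 + 3t^2 + 5t - 4) + 946| < ε.
(-5t^3 + 3t^2 + 5t - 4) + 946 = -5t^3 + 3t^2 + 5t + 942 = (t − 6)(-5t^2 - 27t - 157).
So |(-5t^3 + 3t^2 + 5t - 4) + 946| = |t − 6|·|-5t^2 - 27t - 157|.
Require δ ≤ 1. Then |t − 6| < 1 gives |t| < 7, and by the triangle inequality |-5t^2 - 27t - 157| ≤ 5·7^2 + 27·7 + 157 = 591.
Hence |(-5t^3 + 3t^2 + 5t - 4) + 946| ≤ 591|t − 6| < ε provided |t − 6| < ε/591.
Choosing δ = min(1, ε/591) ensures both conditions, hence |(-5t^3 + 3t^2 + 5t - 4) + 946| < ε.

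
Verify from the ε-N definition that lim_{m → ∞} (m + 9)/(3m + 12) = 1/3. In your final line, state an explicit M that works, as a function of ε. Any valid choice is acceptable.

M = (5/3)/ε

Fix ε > 0. For m ≥ 1, |(m + 9)/(3m + 12) − (1/3)| = |15|/(3(3m + 12)) = 15/(3(3m + 12)).
Since 3m + 12 ≥ 3m for m ≥ 1, this is ≤ 15/(3·3m) = (5/3)/m.
So |(m + 9)/(3m + 12) − (1/3)| < ε whenever m > (5/3)/ε.
Take M = (5/3)/ε. If m > M then |(m + 9)/(3m + 12) − (1/3)| ≤ (5/3)/m < ε.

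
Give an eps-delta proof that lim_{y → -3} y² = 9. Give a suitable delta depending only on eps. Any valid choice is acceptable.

delta = min(2, eps/8)

Fix eps > 0. We seek delta > 0 with 0 < |y + 3| < delta ⇒ |y² − 9| < eps.
Factor: y² − 9 = (y + 3)(y - 3), so |y² − 9| = |y + 3|·|y - 3|.
Restrict delta ≤ 2. Then |y + 3| < 2 gives |y| < 5, so by the triangle inequality |y - 3| ≤ 5 + 3 = 8.
Hence |y² − 9| ≤ 8|y + 3|, which is < eps once |y + 3| < eps/8.
Take delta = min(2, eps/8). If 0 < |y + 3| < delta then both bounds hold and |y² − 9| ≤ 8|y + 3| < 8·(eps/8) = eps.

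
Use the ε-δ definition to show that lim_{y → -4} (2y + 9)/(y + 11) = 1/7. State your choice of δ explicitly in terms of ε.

Let ε > 0. We want δ > 0 with 0 < |y + 4| < δ ⇒ |(2y + 9)/(y + 11) − (1/7)| < ε.
Combining over a common denominator, (2y + 9)/(y + 11) − (1/7) = [(2y + 9)·7 − 1·(y + 11)] / [7·(y + 11)] = 13(y + 4) / (7(y + 11)).
So |(2y + 9)/(y + 11) − (1/7)| = 13|y + 4| / (7·|y + 11|).
Require δ ≤ 7/2, so |y + 11| ≥ |7| − |y + 4| > 7 − 7/2 = 7/2.
Hence |(2y + 9)/(y + 11) − (1/7)| < 13|y + 4|/(7·(7/2)) = (26/49)|y + 4|, which is < ε once |y + 4| < (49/26)ε.
Take δ = min(7/2, (49/26)ε). Then 0 < |y + 4| < δ forces both bounds, so |(2y + 9)/(y + 11) − (1/7)| < ε.

δ = min(7/2, (49/26)ε)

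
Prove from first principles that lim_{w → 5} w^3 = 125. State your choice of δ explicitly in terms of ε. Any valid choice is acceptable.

δ = min(1, ε/91)

Fix ε > 0. We seek δ > 0 with 0 < |w − 5| < δ ⇒ |w^3 − 125| < ε.
Factor: w^3 − 125 = (w − 5)(w^2 + 5w + 25), so |w^3 − 125| = |w − 5|·|w^2 + 5w + 25|.
Restrict δ ≤ 1. Then |w − 5| < 1 gives |w| < 6, so by the triangle inequality |w^2 + 5w + 25| ≤ 6^2 + 5·6 + 25 = 91.
Hence |w^3 − 125| ≤ 91|w − 5|, which is < ε once |w − 5| < ε/91.
Take δ = min(1, ε/91). If 0 < |w − 5| < δ then both bounds hold and |w^3 − 125| ≤ 91|w − 5| < 91·(ε/91) = ε.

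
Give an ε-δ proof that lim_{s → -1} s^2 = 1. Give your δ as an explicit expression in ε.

Let ε > 0. We seek δ > 0 with 0 < |s + 1| < δ ⇒ |s^2 − 1| < ε.
Factor: s^2 − 1 = (s + 1)(s - 1), so |s^2 − 1| = |s + 1|·|s - 1|.
Impose δ ≤ 1 so that |s| < 2; then |s - 1| ≤ 3.
Hence |s^2 − 1| ≤ 3|s + 1|, which is < ε once |s + 1| < ε/3.
Take δ = min(1, ε/3). If 0 < |s + 1| < δ then both bounds hold and |s^2 − 1| ≤ 3|s + 1| < 3·(ε/3) = ε.

δ = min(1, ε/3)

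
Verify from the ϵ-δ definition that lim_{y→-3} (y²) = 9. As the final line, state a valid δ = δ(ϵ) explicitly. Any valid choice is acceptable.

δ = min(1, ϵ/7)

Let ϵ > 0 be given. We seek δ > 0 with 0 < |y + 3| < δ ⇒ |y² − 9| < ϵ.
Factor: y² − 9 = (y + 3)(y - 3), so |y² − 9| = |y + 3|·|y - 3|.
Impose δ ≤ 1 so that |y| < 4; then |y - 3| ≤ 7.
Hence |y² − 9| ≤ 7|y + 3|, which is < ϵ once |y + 3| < ϵ/7.
Take δ = min(1, ϵ/7). If 0 < |y + 3| < δ then both bounds hold and |y² − 9| ≤ 7|y + 3| < 7·(ϵ/7) = ϵ.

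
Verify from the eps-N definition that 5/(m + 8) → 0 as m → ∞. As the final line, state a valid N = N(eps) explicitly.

N = 5/eps

Fix eps > 0. For m ≥ 1, |5/(m + 8) − 0| = 5/(m + 8) ≤ 5/m.
We need 5/m < eps, i.e. m > 5/eps.
Take N = 5/eps. If m > N then |5/(m + 8)| ≤ 5/m < eps.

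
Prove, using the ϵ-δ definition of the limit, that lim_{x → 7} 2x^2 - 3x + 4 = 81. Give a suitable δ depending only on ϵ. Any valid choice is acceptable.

δ = min(1, ϵ/27)

Fix ϵ > 0. We want δ > 0 such that 0 < |x − 7| < δ implies |(2x^2 - 3x + 4) − 81| < ϵ.
(2x^2 - 3x + 4) − 81 = 2x^2 - 3x - 77 = (x − 7)(2x + 11).
So |(2x^2 - 3x + 4) − 81| = |x − 7|·|2x + 11|.
Assume first that |x − 7| < 1, so |x| < 8. Then |2x + 11| ≤ 2·8 + 11 = 27.
Hence |(2x^2 - 3x + 4) − 81| ≤ 27|x − 7| < ϵ provided |x − 7| < ϵ/27.
Choosing δ = min(1, ϵ/27) ensures both conditions, hence |(2x^2 - 3x + 4) − 81| < ϵ.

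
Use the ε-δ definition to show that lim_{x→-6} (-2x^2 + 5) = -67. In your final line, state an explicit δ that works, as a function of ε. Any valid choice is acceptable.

δ = min(1, ε/26)

Let ε > 0 be given. We want δ > 0 such that 0 < |x + 6| < δ implies |(-2x^2 + 5) + 67| < ε.
(-2x^2 + 5) + 67 = -2x^2 + 72 = (x + 6)(-2x + 12).
So |(-2x^2 + 5) + 67| = |x + 6|·|-2x + 12|.
Assume first that |x + 6| < 1, so |x| < 7. Then |-2x + 12| ≤ 2·7 + 12 = 26.
Hence |(-2x^2 + 5) + 67| ≤ 26|x + 6| < ε provided |x + 6| < ε/26.
Choosing δ = min(1, ε/26) ensures both conditions, hence |(-2x^2 + 5) + 67| < ε.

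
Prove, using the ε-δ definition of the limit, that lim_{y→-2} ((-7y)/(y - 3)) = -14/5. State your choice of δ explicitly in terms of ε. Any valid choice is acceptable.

Let ε > 0 be given. We want δ > 0 with 0 < |y + 2| < δ ⇒ |(-7y)/(y - 3) + 14/5| < ε.
Combining over a common denominator, (-7y)/(y - 3) + 14/5 = [(-7y)·(-5) − 14·(y - 3)] / [(-5)·(y - 3)] = 21(y + 2) / ((-5)(y - 3)).
So |(-7y)/(y - 3) + 14/5| = 21|y + 2| / (5·|y − 3|).
Restrict δ ≤ 5/2. Then |y + 2| < 5/2 gives |y − 3| = |(y + 2) + (-5)| ≥ 5 − 5/2 = 5/2.
Hence |(-7y)/(y - 3) + 14/5| < 21|y + 2|/(5·(5/2)) = (42/25)|y + 2|, which is < ε once |y + 2| < (25/42)ε.
Take δ = min(5/2, (25/42)ε). Then 0 < |y + 2| < δ forces both bounds, so |(-7y)/(y - 3) + 14/5| < ε.

δ = min(5/2, (25/42)ε)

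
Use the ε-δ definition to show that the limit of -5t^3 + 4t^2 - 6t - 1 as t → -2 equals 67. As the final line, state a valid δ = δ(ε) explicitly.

δ = min(2, ε/170)

Suppose ε > 0. We want δ > 0 such that 0 < |t + 2| < δ implies |(-5t^3 + 4t^2 - 6t - 1) − 67| < ε.
(-5t^3 + 4t^2 - 6t - 1) − 67 = -5t^3 + 4t^2 - 6t - 68 = (t + 2)(-5t^2 + 14t - 34).
So |(-5t^3 + 4t^2 - 6t - 1) − 67| = |t + 2|·|-5t^2 + 14t - 34|.
Require δ ≤ 2. Then |t + 2| < 2 gives |t| < 4, and by the triangle inequality |-5t^2 + 14t - 34| ≤ 5·4^2 + 14·4 + 34 = 170.
Hence |(-5t^3 + 4t^2 - 6t - 1) − 67| ≤ 170|t + 2| < ε provided |t + 2| < ε/170.
Choosing δ = min(2, ε/170) ensures both conditions, hence |(-5t^3 + 4t^2 - 6t - 1) − 67| < ε.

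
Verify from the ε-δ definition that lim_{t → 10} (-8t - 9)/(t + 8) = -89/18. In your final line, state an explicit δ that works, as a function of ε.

δ = min(9, (162/55)ε)

Suppose ε > 0. We want δ > 0 with 0 < |t − 10| < δ ⇒ |(-8t - 9)/(t + 8) + 89/18| < ε.
Combining over a common denominator, (-8t - 9)/(t + 8) + 89/18 = [(-8t - 9)·18 − (-89)·(t + 8)] / [18·(t + 8)] = -55(t − 10) / (18(t + 8)).
So |(-8t - 9)/(t + 8) + 89/18| = 55|t − 10| / (18·|t + 8|).
Restrict δ ≤ 9. Then |t − 10| < 9 gives |t + 8| = |(t − 10) + 18| ≥ 18 − 9 = 9.
Hence |(-8t - 9)/(t + 8) + 89/18| < 55|t − 10|/(18·9) = (55/162)|t − 10|, which is < ε once |t − 10| < (162/55)ε.
Take δ = min(9, (162/55)ε). Then 0 < |t − 10| < δ forces both bounds, so |(-8t - 9)/(t + 8) + 89/18| < ε.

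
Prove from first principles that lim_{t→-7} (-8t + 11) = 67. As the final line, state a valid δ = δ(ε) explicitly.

δ = ε/8

Let ε > 0 be given. We need δ > 0 so that 0 < |t + 7| < δ implies |(-8t + 11) − 67| < ε.
Since (-8t + 11) − 67 = -8(t + 7), we have |(-8t + 11) − 67| = 8|t + 7|.
Thus it suffices that |t + 7| < ε/8.
Choosing δ = ε/8 gives |(-8t + 11) − 67| = 8|t + 7| < ε whenever |t + 7| < δ.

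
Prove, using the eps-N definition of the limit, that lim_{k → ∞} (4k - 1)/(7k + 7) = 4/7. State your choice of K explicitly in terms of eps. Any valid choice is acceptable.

K = (5/7)/eps

Fix eps > 0. For k ≥ 1, |(4k - 1)/(7k + 7) − (4/7)| = |-35|/(7(7k + 7)) = 35/(7(7k + 7)).
Since 7k + 7 ≥ 7k for k ≥ 1, this is ≤ 35/(7·7k) = (5/7)/k.
So |(4k - 1)/(7k + 7) − (4/7)| < eps whenever k > (5/7)/eps.
Take K = (5/7)/eps. If k > K then |(4k - 1)/(7k + 7) − (4/7)| ≤ (5/7)/k < eps.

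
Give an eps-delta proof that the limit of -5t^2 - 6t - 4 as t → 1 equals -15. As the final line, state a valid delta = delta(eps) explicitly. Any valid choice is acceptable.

delta = min(1, eps/21)

Suppose eps > 0. We want delta > 0 such that 0 < |t − 1| < delta implies |(-5t^2 - 6t - 4) + 15| < eps.
(-5t^2 - 6t - 4) + 15 = -5t^2 - 6t + 11 = (t − 1)(-5t - 11).
So |(-5t^2 - 6t - 4) + 15| = |t − 1|·|-5t - 11|.
Assume first that |t − 1| < 1, so |t| < 2. Then |-5t - 11| ≤ 5·2 + 11 = 21.
Hence |(-5t^2 - 6t - 4) + 15| ≤ 21|t − 1| < eps provided |t − 1| < eps/21.
Choosing delta = min(1, eps/21) ensures both conditions, hence |(-5t^2 - 6t - 4) + 15| < eps.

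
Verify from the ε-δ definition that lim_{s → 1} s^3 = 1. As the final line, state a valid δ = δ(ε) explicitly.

Let ε > 0 be given. We seek δ > 0 with 0 < |s − 1| < δ ⇒ |s^3 − 1| < ε.
Factor: s^3 − 1 = (s − 1)(s^2 + s + 1), so |s^3 − 1| = |s − 1|·|s^2 + s + 1|.
Impose δ ≤ 1 so that |s| < 2; then |s^2 + s + 1| ≤ 7.
Hence |s^3 − 1| ≤ 7|s − 1|, which is < ε once |s − 1| < ε/7.
Take δ = min(1, ε/7). If 0 < |s − 1| < δ then both bounds hold and |s^3 − 1| ≤ 7|s − 1| < 7·(ε/7) = ε.

δ = min(1, ε/7)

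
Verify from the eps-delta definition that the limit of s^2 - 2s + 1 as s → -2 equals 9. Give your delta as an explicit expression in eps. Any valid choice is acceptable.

Suppose eps > 0. We want delta > 0 such that 0 < |s + 2| < delta implies |(s^2 - 2s + 1) − 9| < eps.
(s^2 - 2s + 1) − 9 = s^2 - 2s - 8 = (s + 2)(s - 4).
So |(s^2 - 2s + 1) − 9| = |s + 2|·|s - 4|.
Require delta ≤ 2. Then |s + 2| < 2 gives |s| < 4, and by the triangle inequality |s - 4| ≤ 4 + 4 = 8.
Hence |(s^2 - 2s + 1) − 9| ≤ 8|s + 2| < eps provided |s + 2| < eps/8.
Take delta = min(2, eps/8). Then 0 < |s + 2| < delta gives both |s + 2| < 2 and |s + 2| < eps/8, so |(s^2 - 2s + 1) − 9| < eps.

delta = min(2, eps/8)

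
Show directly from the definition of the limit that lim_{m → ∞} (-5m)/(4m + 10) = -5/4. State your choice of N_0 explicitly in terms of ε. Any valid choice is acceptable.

Fix ε > 0. For m ≥ 1, |(-5m)/(4m + 10) + 5/4| = |50|/(4(4m + 10)) = 50/(4(4m + 10)).
Since 4m + 10 ≥ 4m for m ≥ 1, this is ≤ 50/(4·4m) = (25/8)/m.
So |(-5m)/(4m + 10) + 5/4| < ε whenever m > (25/8)/ε.
Take N_0 = (25/8)/ε. If m > N_0 then |(-5m)/(4m + 10) + 5/4| ≤ (25/8)/m < ε.

N_0 = (25/8)/ε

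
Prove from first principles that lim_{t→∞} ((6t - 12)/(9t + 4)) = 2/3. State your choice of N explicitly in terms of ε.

N = (44/27)/ε

Suppose ε > 0. We seek N > 0 such that t > N implies |(6t - 12)/(9t + 4) − (2/3)| < ε.
(6t - 12)/(9t + 4) − (2/3) = (9(6t - 12) − 6(9t + 4)) / (9(9t + 4)) = -132/(9(9t + 4)).
For t > 0 we have 9t + 4 > 9t, so |(6t - 12)/(9t + 4) − (2/3)| = 132/(9(9t + 4)) < 132/(9·9t) = (44/27)/t.
Thus |(6t - 12)/(9t + 4) − (2/3)| < ε whenever t > (44/27)/ε.
Take N = (44/27)/ε. If t > N then |(6t - 12)/(9t + 4) − (2/3)| < (44/27)/t < ε.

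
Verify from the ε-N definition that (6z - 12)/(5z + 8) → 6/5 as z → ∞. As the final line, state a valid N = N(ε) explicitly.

N = (108/25)/ε

Suppose ε > 0. We seek N > 0 such that z > N implies |(6z - 12)/(5z + 8) − (6/5)| < ε.
(6z - 12)/(5z + 8) − (6/5) = (5(6z - 12) − 6(5z + 8)) / (5(5z + 8)) = -108/(5(5z + 8)).
For z > 0 we have 5z + 8 > 5z, so |(6z - 12)/(5z + 8) − (6/5)| = 108/(5(5z + 8)) < 108/(5·5z) = (108/25)/z.
Thus |(6z - 12)/(5z + 8) − (6/5)| < ε whenever z > (108/25)/ε.
Take N = (108/25)/ε. If z > N then |(6z - 12)/(5z + 8) − (6/5)| < (108/25)/z < ε.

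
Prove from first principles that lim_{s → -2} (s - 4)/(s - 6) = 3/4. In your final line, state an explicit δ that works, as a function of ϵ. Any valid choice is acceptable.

δ = min(4, 16ϵ)

Suppose ϵ > 0. We want δ > 0 with 0 < |s + 2| < δ ⇒ |(s - 4)/(s - 6) − (3/4)| < ϵ.
Combining over a common denominator, (s - 4)/(s - 6) − (3/4) = [(s - 4)·(-8) − (-6)·(s - 6)] / [(-8)·(s - 6)] = -2(s + 2) / ((-8)(s - 6)).
So |(s - 4)/(s - 6) − (3/4)| = 2|s + 2| / (8·|s − 6|).
Restrict δ ≤ 4. Then |s + 2| < 4 gives |s − 6| = |(s + 2) + (-8)| ≥ 8 − 4 = 4.
Hence |(s - 4)/(s - 6) − (3/4)| < 2|s + 2|/(8·4) = (1/16)|s + 2|, which is < ϵ once |s + 2| < 16ϵ.
Take δ = min(4, 16ϵ). Then 0 < |s + 2| < δ forces both bounds, so |(s - 4)/(s - 6) − (3/4)| < ϵ.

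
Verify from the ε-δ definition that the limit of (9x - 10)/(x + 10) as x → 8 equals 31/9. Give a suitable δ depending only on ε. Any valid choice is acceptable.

Suppose ε > 0. We want δ > 0 with 0 < |x − 8| < δ ⇒ |(9x - 10)/(x + 10) − (31/9)| < ε.
Combining over a common denominator, (9x - 10)/(x + 10) − (31/9) = [(9x - 10)·18 − 62·(x + 10)] / [18·(x + 10)] = 100(x − 8) / (18(x + 10)).
So |(9x - 10)/(x + 10) − (31/9)| = 100|x − 8| / (18·|x + 10|).
Restrict δ ≤ 9. Then |x − 8| < 9 gives |x + 10| = |(x − 8) + 18| ≥ 18 − 9 = 9.
Hence |(9x - 10)/(x + 10) − (31/9)| < 100|x − 8|/(18·9) = (50/81)|x − 8|, which is < ε once |x − 8| < (81/50)ε.
Take δ = min(9, (81/50)ε). Then 0 < |x − 8| < δ forces both bounds, so |(9x - 10)/(x + 10) − (31/9)| < ε.

δ = min(9, (81/50)ε)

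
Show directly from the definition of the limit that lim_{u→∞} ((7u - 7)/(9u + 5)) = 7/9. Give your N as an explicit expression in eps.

N = (98/81)/eps

Fix eps > 0. We seek N > 0 such that u > N implies |(7u - 7)/(9u + 5) − (7/9)| < eps.
(7u - 7)/(9u + 5) − (7/9) = (9(7u - 7) − 7(9u + 5)) / (9(9u + 5)) = -98/(9(9u + 5)).
For u > 0 we have 9u + 5 > 9u, so |(7u - 7)/(9u + 5) − (7/9)| = 98/(9(9u + 5)) < 98/(9·9u) = (98/81)/u.
Thus |(7u - 7)/(9u + 5) − (7/9)| < eps whenever u > (98/81)/eps.
Take N = (98/81)/eps. If u > N then |(7u - 7)/(9u + 5) − (7/9)| < (98/81)/u < eps.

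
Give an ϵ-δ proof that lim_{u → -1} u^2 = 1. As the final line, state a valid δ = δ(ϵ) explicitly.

Fix ϵ > 0. We seek δ > 0 with 0 < |u + 1| < δ ⇒ |u^2 − 1| < ϵ.
Factor: u^2 − 1 = (u + 1)(u - 1), so |u^2 − 1| = |u + 1|·|u - 1|.
Restrict δ ≤ 1. Then |u + 1| < 1 gives |u| < 2, so by the triangle inequality |u - 1| ≤ 2 + 1 = 3.
Hence |u^2 − 1| ≤ 3|u + 1|, which is < ϵ once |u + 1| < ϵ/3.
Take δ = min(1, ϵ/3). If 0 < |u + 1| < δ then both bounds hold and |u^2 − 1| ≤ 3|u + 1| < 3·(ϵ/3) = ϵ.

δ = min(1, ϵ/3)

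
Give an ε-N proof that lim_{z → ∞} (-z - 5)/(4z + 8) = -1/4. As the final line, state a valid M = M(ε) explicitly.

M = (3/4)/ε

Let ε > 0 be given. We seek M > 0 such that z > M implies |(-z - 5)/(4z + 8) + 1/4| < ε.
(-z - 5)/(4z + 8) + 1/4 = (4(-z - 5) − (-1)(4z + 8)) / (4(4z + 8)) = -12/(4(4z + 8)).
For z > 0 we have 4z + 8 > 4z, so |(-z - 5)/(4z + 8) + 1/4| = 12/(4(4z + 8)) < 12/(4·4z) = (3/4)/z.
Thus |(-z - 5)/(4z + 8) + 1/4| < ε whenever z > (3/4)/ε.
Take M = (3/4)/ε. If z > M then |(-z - 5)/(4z + 8) + 1/4| < (3/4)/z < ε.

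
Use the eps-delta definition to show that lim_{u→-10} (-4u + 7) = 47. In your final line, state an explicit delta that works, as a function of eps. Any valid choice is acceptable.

delta = eps/4

Let eps > 0. We need delta > 0 so that 0 < |u + 10| < delta implies |(-4u + 7) − 47| < eps.
Since (-4u + 7) − 47 = -4(u + 10), we have |(-4u + 7) − 47| = 4|u + 10|.
Thus it suffices that |u + 10| < eps/4.
Choosing delta = eps/4 gives |(-4u + 7) − 47| = 4|u + 10| < eps whenever |u + 10| < delta.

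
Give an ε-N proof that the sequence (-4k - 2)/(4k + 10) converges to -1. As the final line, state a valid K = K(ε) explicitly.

K = 2/ε

Let ε > 0 be given. For k ≥ 1, |(-4k - 2)/(4k + 10) + 1| = |32|/(4(4k + 10)) = 32/(4(4k + 10)).
Since 4k + 10 ≥ 4k for k ≥ 1, this is ≤ 32/(4·4k) = 2/k.
So |(-4k - 2)/(4k + 10) + 1| < ε whenever k > 2/ε.
Take K = 2/ε. If k > K then |(-4k - 2)/(4k + 10) + 1| ≤ 2/k < ε.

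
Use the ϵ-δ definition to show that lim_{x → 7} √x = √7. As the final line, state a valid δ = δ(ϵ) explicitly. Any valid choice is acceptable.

δ = min(7, √7·ϵ)

Let ϵ > 0. We want δ > 0 such that 0 < |x − 7| < δ implies |√x − √7| < ϵ.
Multiplying by the conjugate, |√x − √7| = |x − 7|/(√x + √7).
Restrict δ ≤ 7 so that |x − 7| < 7 forces x > 0, and then √x + √7 > √7.
Hence |√x − √7| < |x − 7|/√7, which is < ϵ once |x − 7| < √7·ϵ.
Take δ = min(7, √7·ϵ). If 0 < |x − 7| < δ then x > 0 and |√x − √7| < |x − 7|/√7 < ϵ.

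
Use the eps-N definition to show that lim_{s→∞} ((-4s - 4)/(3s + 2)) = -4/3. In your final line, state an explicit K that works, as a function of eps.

K = (4/9)/eps

Let eps > 0. We seek K > 0 such that s > K implies |(-4s - 4)/(3s + 2) + 4/3| < eps.
(-4s - 4)/(3s + 2) + 4/3 = (3(-4s - 4) − (-4)(3s + 2)) / (3(3s + 2)) = -4/(3(3s + 2)).
For s > 0 we have 3s + 2 > 3s, so |(-4s - 4)/(3s + 2) + 4/3| = 4/(3(3s + 2)) < 4/(3·3s) = (4/9)/s.
Thus |(-4s - 4)/(3s + 2) + 4/3| < eps whenever s > (4/9)/eps.
Take K = (4/9)/eps. If s > K then |(-4s - 4)/(3s + 2) + 4/3| < (4/9)/s < eps.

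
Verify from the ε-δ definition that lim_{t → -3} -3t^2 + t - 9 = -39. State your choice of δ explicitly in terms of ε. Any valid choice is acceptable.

Let ε > 0 be given. We want δ > 0 such that 0 < |t + 3| < δ implies |(-3t^2 + t - 9) + 39| < ε.
(-3t^2 + t - 9) + 39 = -3t^2 + t + 30 = (t + 3)(-3t + 10).
So |(-3t^2 + t - 9) + 39| = |t + 3|·|-3t + 10|.
Assume first that |t + 3| < 2, so |t| < 5. Then |-3t + 10| ≤ 3·5 + 10 = 25.
Hence |(-3t^2 + t - 9) + 39| ≤ 25|t + 3| < ε provided |t + 3| < ε/25.
Choosing δ = min(2, ε/25) ensures both conditions, hence |(-3t^2 + t - 9) + 39| < ε.

δ = min(2, ε/25)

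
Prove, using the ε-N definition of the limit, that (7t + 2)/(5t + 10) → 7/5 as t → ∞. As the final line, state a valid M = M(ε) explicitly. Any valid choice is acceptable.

M = (12/5)/ε

Let ε > 0. We seek M > 0 such that t > M implies |(7t + 2)/(5t + 10) − (7/5)| < ε.
(7t + 2)/(5t + 10) − (7/5) = (5(7t + 2) − 7(5t + 10)) / (5(5t + 10)) = -60/(5(5t + 10)).
For t > 0 we have 5t + 10 > 5t, so |(7t + 2)/(5t + 10) − (7/5)| = 60/(5(5t + 10)) < 60/(5·5t) = (12/5)/t.
Thus |(7t + 2)/(5t + 10) − (7/5)| < ε whenever t > (12/5)/ε.
Take M = (12/5)/ε. If t > M then |(7t + 2)/(5t + 10) − (7/5)| < (12/5)/t < ε.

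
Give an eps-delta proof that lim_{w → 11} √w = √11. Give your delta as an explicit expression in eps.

Fix eps > 0. We want delta > 0 such that 0 < |w − 11| < delta implies |√w − √11| < eps.
Rationalise: √w − √11 = (w − 11)/(√w + √11), so |√w − √11| = |w − 11|/(√w + √11).
Restrict delta ≤ 11 so that |w − 11| < 11 forces w > 0, and then √w + √11 > √11.
Hence |√w − √11| < |w − 11|/√11, which is < eps once |w − 11| < √11·eps.
Take delta = min(11, √11·eps). If 0 < |w − 11| < delta then w > 0 and |√w − √11| < |w − 11|/√11 < eps.

delta = min(11, √11·eps)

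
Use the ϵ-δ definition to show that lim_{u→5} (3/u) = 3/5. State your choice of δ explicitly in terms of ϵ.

Let ϵ > 0 be given. We seek δ > 0 such that 0 < |u − 5| < δ implies |3/u − (3/5)| < ϵ.
|3/u − (3/5)| = 3·|5 − u|/(5·|u|) = 3|u − 5|/(5|u|).
Restrict δ ≤ 5/2. Then |u − 5| < 5/2 gives |u| > 5/2, so 5|u| > 25/2.
Then |3/u − (3/5)| < 3|u − 5|/(25/2), which is < ϵ when |u − 5| < (25/6)ϵ.
Take δ = min(5/2, (25/6)ϵ). Then 0 < |u − 5| < δ gives both |u − 5| < 5/2 and |u − 5| < (25/6)ϵ, so |3/u − (3/5)| < ϵ.

δ = min(5/2, (25/6)ϵ)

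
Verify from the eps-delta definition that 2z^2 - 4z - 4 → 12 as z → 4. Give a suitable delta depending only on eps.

delta = min(1, eps/14)

Suppose eps > 0. We want delta > 0 such that 0 < |z − 4| < delta implies |(2z^2 - 4z - 4) − 12| < eps.
(2z^2 - 4z - 4) − 12 = 2z^2 - 4z - 16 = (z − 4)(2z + 4).
So |(2z^2 - 4z - 4) − 12| = |z − 4|·|2z + 4|.
Assume first that |z − 4| < 1, so |z| < 5. Then |2z + 4| ≤ 2·5 + 4 = 14.
Hence |(2z^2 - 4z - 4) − 12| ≤ 14|z − 4| < eps provided |z − 4| < eps/14.
Choosing delta = min(1, eps/14) ensures both conditions, hence |(2z^2 - 4z - 4) − 12| < eps.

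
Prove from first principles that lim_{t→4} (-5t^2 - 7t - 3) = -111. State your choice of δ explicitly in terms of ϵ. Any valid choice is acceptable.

Let ϵ > 0. We want δ > 0 such that 0 < |t − 4| < δ implies |(-5t^2 - 7t - 3) + 111| < ϵ.
(-5t^2 - 7t - 3) + 111 = -5t^2 - 7t + 108 = (t − 4)(-5t - 27).
So |(-5t^2 - 7t - 3) + 111| = |t − 4|·|-5t - 27|.
Require δ ≤ 1. Then |t − 4| < 1 gives |t| < 5, and by the triangle inequality |-5t - 27| ≤ 5·5 + 27 = 52.
Hence |(-5t^2 - 7t - 3) + 111| ≤ 52|t − 4| < ϵ provided |t − 4| < ϵ/52.
Choosing δ = min(1, ϵ/52) ensures both conditions, hence |(-5t^2 - 7t - 3) + 111| < ϵ.

δ = min(1, ϵ/52)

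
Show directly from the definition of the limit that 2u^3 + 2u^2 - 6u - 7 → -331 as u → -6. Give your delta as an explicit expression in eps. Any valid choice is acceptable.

Suppose eps > 0. We want delta > 0 such that 0 < |u + 6| < delta implies |(2u^3 + 2u^2 - 6u - 7) + 331| < eps.
(2u^3 + 2u^2 - 6u - 7) + 331 = 2u^3 + 2u^2 - 6u + 324 = (u + 6)(2u^2 - 10u + 54).
So |(2u^3 + 2u^2 - 6u - 7) + 331| = |u + 6|·|2u^2 - 10u + 54|.
Require delta ≤ 2. Then |u + 6| < 2 gives |u| < 8, and by the triangle inequality |2u^2 - 10u + 54| ≤ 2·8^2 + 10·8 + 54 = 262.
Hence |(2u^3 + 2u^2 - 6u - 7) + 331| ≤ 262|u + 6| < eps provided |u + 6| < eps/262.
Choosing delta = min(2, eps/262) ensures both conditions, hence |(2u^3 + 2u^2 - 6u - 7) + 331| < eps.

delta = min(2, eps/262)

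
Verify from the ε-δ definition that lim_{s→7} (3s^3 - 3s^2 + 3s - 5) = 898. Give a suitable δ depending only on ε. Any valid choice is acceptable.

Let ε > 0 be given. We want δ > 0 such that 0 < |s − 7| < δ implies |(3s^3 - 3s^2 + 3s - 5) − 898| < ε.
(3s^3 - 3s^2 + 3s - 5) − 898 = 3s^3 - 3s^2 + 3s - 903 = (s − 7)(3s^2 + 18s + 129).
So |(3s^3 - 3s^2 + 3s - 5) − 898| = |s − 7|·|3s^2 + 18s + 129|.
Require δ ≤ 1. Then |s − 7| < 1 gives |s| < 8, and by the triangle inequality |3s^2 + 18s + 129| ≤ 3·8^2 + 18·8 + 129 = 465.
Hence |(3s^3 - 3s^2 + 3s - 5) − 898| ≤ 465|s − 7| < ε provided |s − 7| < ε/465.
Choosing δ = min(1, ε/465) ensures both conditions, hence |(3s^3 - 3s^2 + 3s - 5) − 898| < ε.

δ = min(1, ε/465)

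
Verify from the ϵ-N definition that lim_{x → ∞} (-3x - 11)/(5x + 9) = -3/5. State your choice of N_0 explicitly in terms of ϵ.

N_0 = (28/25)/ϵ

Suppose ϵ > 0. We seek N_0 > 0 such that x > N_0 implies |(-3x - 11)/(5x + 9) + 3/5| < ϵ.
(-3x - 11)/(5x + 9) + 3/5 = (5(-3x - 11) − (-3)(5x + 9)) / (5(5x + 9)) = -28/(5(5x + 9)).
For x > 0 we have 5x + 9 > 5x, so |(-3x - 11)/(5x + 9) + 3/5| = 28/(5(5x + 9)) < 28/(5·5x) = (28/25)/x.
Thus |(-3x - 11)/(5x + 9) + 3/5| < ϵ whenever x > (28/25)/ϵ.
Take N_0 = (28/25)/ϵ. If x > N_0 then |(-3x - 11)/(5x + 9) + 3/5| < (28/25)/x < ϵ.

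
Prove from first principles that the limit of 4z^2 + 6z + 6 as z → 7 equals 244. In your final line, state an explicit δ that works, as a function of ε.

δ = min(1, ε/66)

Fix ε > 0. We want δ > 0 such that 0 < |z − 7| < δ implies |(4z^2 + 6z + 6) − 244| < ε.
(4z^2 + 6z + 6) − 244 = 4z^2 + 6z - 238 = (z − 7)(4z + 34).
So |(4z^2 + 6z + 6) − 244| = |z − 7|·|4z + 34|.
Assume first that |z − 7| < 1, so |z| < 8. Then |4z + 34| ≤ 4·8 + 34 = 66.
Hence |(4z^2 + 6z + 6) − 244| ≤ 66|z − 7| < ε provided |z − 7| < ε/66.
Choosing δ = min(1, ε/66) ensures both conditions, hence |(4z^2 + 6z + 6) − 244| < ε.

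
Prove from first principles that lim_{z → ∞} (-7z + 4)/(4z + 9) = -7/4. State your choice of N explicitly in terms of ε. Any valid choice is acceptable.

Let ε > 0 be given. We seek N > 0 such that z > N implies |(-7z + 4)/(4z + 9) + 7/4| < ε.
(-7z + 4)/(4z + 9) + 7/4 = (4(-7z + 4) − (-7)(4z + 9)) / (4(4z + 9)) = 79/(4(4z + 9)).
For z > 0 we have 4z + 9 > 4z, so |(-7z + 4)/(4z + 9) + 7/4| = 79/(4(4z + 9)) < 79/(4·4z) = (79/16)/z.
Thus |(-7z + 4)/(4z + 9) + 7/4| < ε whenever z > (79/16)/ε.
Take N = (79/16)/ε. If z > N then |(-7z + 4)/(4z + 9) + 7/4| < (79/16)/z < ε.

N = (79/16)/ε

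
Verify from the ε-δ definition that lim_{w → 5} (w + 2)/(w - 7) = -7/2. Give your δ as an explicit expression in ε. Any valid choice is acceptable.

Suppose ε > 0. We want δ > 0 with 0 < |w − 5| < δ ⇒ |(w + 2)/(w - 7) + 7/2| < ε.
Combining over a common denominator, (w + 2)/(w - 7) + 7/2 = [(w + 2)·(-2) − 7·(w - 7)] / [(-2)·(w - 7)] = -9(w − 5) / ((-2)(w - 7)).
So |(w + 2)/(w - 7) + 7/2| = 9|w − 5| / (2·|w − 7|).
Restrict δ ≤ 1. Then |w − 5| < 1 gives |w − 7| = |(w − 5) + (-2)| ≥ 2 − 1 = 1.
Hence |(w + 2)/(w - 7) + 7/2| < 9|w − 5|/(2·1) = (9/2)|w − 5|, which is < ε once |w − 5| < (2/9)ε.
Take δ = min(1, (2/9)ε). Then 0 < |w − 5| < δ forces both bounds, so |(w + 2)/(w - 7) + 7/2| < ε.

δ = min(1, (2/9)ε)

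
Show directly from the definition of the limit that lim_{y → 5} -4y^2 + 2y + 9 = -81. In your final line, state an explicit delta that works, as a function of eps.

Let eps > 0. We want delta > 0 such that 0 < |y − 5| < delta implies |(-4y^2 + 2y + 9) + 81| < eps.
(-4y^2 + 2y + 9) + 81 = -4y^2 + 2y + 90 = (y − 5)(-4y - 18).
So |(-4y^2 + 2y + 9) + 81| = |y − 5|·|-4y - 18|.
Assume first that |y − 5| < 1, so |y| < 6. Then |-4y - 18| ≤ 4·6 + 18 = 42.
Hence |(-4y^2 + 2y + 9) + 81| ≤ 42|y − 5| < eps provided |y − 5| < eps/42.
Choosing delta = min(1, eps/42) ensures both conditions, hence |(-4y^2 + 2y + 9) + 81| < eps.

delta = min(1, eps/42)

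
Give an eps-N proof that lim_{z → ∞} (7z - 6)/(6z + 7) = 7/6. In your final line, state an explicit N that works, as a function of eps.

N = (85/36)/eps

Let eps > 0. We seek N > 0 such that z > N implies |(7z - 6)/(6z + 7) − (7/6)| < eps.
(7z - 6)/(6z + 7) − (7/6) = (6(7z - 6) − 7(6z + 7)) / (6(6z + 7)) = -85/(6(6z + 7)).
For z > 0 we have 6z + 7 > 6z, so |(7z - 6)/(6z + 7) − (7/6)| = 85/(6(6z + 7)) < 85/(6·6z) = (85/36)/z.
Thus |(7z - 6)/(6z + 7) − (7/6)| < eps whenever z > (85/36)/eps.
Take N = (85/36)/eps. If z > N then |(7z - 6)/(6z + 7) − (7/6)| < (85/36)/z < eps.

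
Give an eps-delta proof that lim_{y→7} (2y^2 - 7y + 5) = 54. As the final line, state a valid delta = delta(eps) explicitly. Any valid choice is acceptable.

Let eps > 0. We want delta > 0 such that 0 < |y − 7| < delta implies |(2y^2 - 7y + 5) − 54| < eps.
(2y^2 - 7y + 5) − 54 = 2y^2 - 7y - 49 = (y − 7)(2y + 7).
So |(2y^2 - 7y + 5) − 54| = |y − 7|·|2y + 7|.
Require delta ≤ 2. Then |y − 7| < 2 gives |y| < 9, and by the triangle inequality |2y + 7| ≤ 2·9 + 7 = 25.
Hence |(2y^2 - 7y + 5) − 54| ≤ 25|y − 7| < eps provided |y − 7| < eps/25.
Take delta = min(2, eps/25). Then 0 < |y − 7| < delta gives both |y − 7| < 2 and |y − 7| < eps/25, so |(2y^2 - 7y + 5) − 54| < eps.

delta = min(2, eps/25)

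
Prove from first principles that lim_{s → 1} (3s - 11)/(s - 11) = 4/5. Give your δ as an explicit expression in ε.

Let ε > 0. We want δ > 0 with 0 < |s − 1| < δ ⇒ |(3s - 11)/(s - 11) − (4/5)| < ε.
Combining over a common denominator, (3s - 11)/(s - 11) − (4/5) = [(3s - 11)·(-10) − (-8)·(s - 11)] / [(-10)·(s - 11)] = -22(s − 1) / ((-10)(s - 11)).
So |(3s - 11)/(s - 11) − (4/5)| = 22|s − 1| / (10·|s − 11|).
Require δ ≤ 5, so |s − 11| ≥ |-10| − |s − 1| > 10 − 5 = 5.
Hence |(3s - 11)/(s - 11) − (4/5)| < 22|s − 1|/(10·5) = (11/25)|s − 1|, which is < ε once |s − 1| < (25/11)ε.
Take δ = min(5, (25/11)ε). Then 0 < |s − 1| < δ forces both bounds, so |(3s - 11)/(s - 11) − (4/5)| < ε.

δ = min(5, (25/11)ε)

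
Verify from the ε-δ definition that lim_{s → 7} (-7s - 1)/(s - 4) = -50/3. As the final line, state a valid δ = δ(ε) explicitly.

δ = min(3/2, (9/58)ε)

Let ε > 0. We want δ > 0 with 0 < |s − 7| < δ ⇒ |(-7s - 1)/(s - 4) + 50/3| < ε.
Combining over a common denominator, (-7s - 1)/(s - 4) + 50/3 = [(-7s - 1)·3 − (-50)·(s - 4)] / [3·(s - 4)] = 29(s − 7) / (3(s - 4)).
So |(-7s - 1)/(s - 4) + 50/3| = 29|s − 7| / (3·|s − 4|).
Restrict δ ≤ 3/2. Then |s − 7| < 3/2 gives |s − 4| = |(s − 7) + 3| ≥ 3 − 3/2 = 3/2.
Hence |(-7s - 1)/(s - 4) + 50/3| < 29|s − 7|/(3·(3/2)) = (58/9)|s − 7|, which is < ε once |s − 7| < (9/58)ε.
Take δ = min(3/2, (9/58)ε). Then 0 < |s − 7| < δ forces both bounds, so |(-7s - 1)/(s - 4) + 50/3| < ε.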